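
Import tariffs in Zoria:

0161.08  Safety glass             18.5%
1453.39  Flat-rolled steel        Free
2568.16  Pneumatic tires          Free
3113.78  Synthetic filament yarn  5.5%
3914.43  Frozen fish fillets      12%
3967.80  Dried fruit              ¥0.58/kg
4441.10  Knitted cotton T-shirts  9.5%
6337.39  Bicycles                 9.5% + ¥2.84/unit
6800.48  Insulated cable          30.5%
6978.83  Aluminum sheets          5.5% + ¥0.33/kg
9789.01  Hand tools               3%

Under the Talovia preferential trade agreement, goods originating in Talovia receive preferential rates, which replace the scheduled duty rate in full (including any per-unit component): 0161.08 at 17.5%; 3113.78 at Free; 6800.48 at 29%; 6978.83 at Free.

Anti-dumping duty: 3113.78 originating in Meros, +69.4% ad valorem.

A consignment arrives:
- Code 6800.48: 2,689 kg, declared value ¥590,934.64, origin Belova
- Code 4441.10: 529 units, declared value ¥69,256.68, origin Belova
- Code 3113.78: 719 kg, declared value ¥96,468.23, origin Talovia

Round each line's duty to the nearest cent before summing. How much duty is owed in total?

¥186,814.45

Line 1 (6800.48, Belova, 2,689 kg, ¥590,934.64):
Base rate for 6800.48 is 30.5%.
6800.48 has an FTA preferential rate, but origin Belova is not Talovia; base rate stands.
Duty = ¥590,934.64 × 30.5% = ¥180,235.07.
Line 2 (4441.10, Belova, 529 units, ¥69,256.68):
Base rate for 4441.10 is 9.5%.
Duty = ¥69,256.68 × 9.5% = ¥6,579.38.
Line 3 (3113.78, Talovia, 719 kg, ¥96,468.23):
Base rate for 3113.78 is 5.5%.
Origin Talovia qualifies under the Zoria–Talovia agreement and 3113.78 is covered: preferential rate Free applies instead.
The additional-duty order on 3113.78 targets Meros, not Talovia; it does not apply.
Duty = ¥96,468.23 × 0% = ¥0.00.
Total = ¥180,235.07 + ¥6,579.38 + ¥0.00 = ¥186,814.45.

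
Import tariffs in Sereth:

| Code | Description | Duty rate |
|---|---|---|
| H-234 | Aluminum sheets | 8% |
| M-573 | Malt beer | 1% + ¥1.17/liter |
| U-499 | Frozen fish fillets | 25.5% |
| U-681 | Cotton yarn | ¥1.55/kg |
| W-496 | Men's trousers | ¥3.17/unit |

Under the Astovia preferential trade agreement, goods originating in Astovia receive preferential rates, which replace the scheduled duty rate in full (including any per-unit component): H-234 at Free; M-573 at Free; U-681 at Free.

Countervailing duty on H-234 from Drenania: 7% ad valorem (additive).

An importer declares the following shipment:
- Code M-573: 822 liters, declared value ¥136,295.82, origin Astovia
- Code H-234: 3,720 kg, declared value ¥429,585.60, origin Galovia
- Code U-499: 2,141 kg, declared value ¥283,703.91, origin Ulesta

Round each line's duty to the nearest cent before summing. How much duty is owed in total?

Line 1 (M-573, Astovia, 822 liters, ¥136,295.82):
Base rate for M-573 is 1% + ¥1.17/liter.
Origin Astovia qualifies under the Sereth–Astovia agreement and M-573 is covered: preferential rate Free applies instead.
Duty = ¥136,295.82 × 0% = ¥0.00.
Line 2 (H-234, Galovia, 3,720 kg, ¥429,585.60):
Base rate for H-234 is 8%.
H-234 has an FTA preferential rate, but origin Galovia is not Astovia; base rate stands.
The additional-duty order on H-234 targets Drenania, not Galovia; it does not apply.
Duty = ¥429,585.60 × 8% = ¥34,366.85.
Line 3 (U-499, Ulesta, 2,141 kg, ¥283,703.91):
Base rate for U-499 is 25.5%.
Duty = ¥283,703.91 × 25.5% = ¥72,344.50.
Total = ¥0.00 + ¥34,366.85 + ¥72,344.50 = ¥106,711.35.

¥106,711.35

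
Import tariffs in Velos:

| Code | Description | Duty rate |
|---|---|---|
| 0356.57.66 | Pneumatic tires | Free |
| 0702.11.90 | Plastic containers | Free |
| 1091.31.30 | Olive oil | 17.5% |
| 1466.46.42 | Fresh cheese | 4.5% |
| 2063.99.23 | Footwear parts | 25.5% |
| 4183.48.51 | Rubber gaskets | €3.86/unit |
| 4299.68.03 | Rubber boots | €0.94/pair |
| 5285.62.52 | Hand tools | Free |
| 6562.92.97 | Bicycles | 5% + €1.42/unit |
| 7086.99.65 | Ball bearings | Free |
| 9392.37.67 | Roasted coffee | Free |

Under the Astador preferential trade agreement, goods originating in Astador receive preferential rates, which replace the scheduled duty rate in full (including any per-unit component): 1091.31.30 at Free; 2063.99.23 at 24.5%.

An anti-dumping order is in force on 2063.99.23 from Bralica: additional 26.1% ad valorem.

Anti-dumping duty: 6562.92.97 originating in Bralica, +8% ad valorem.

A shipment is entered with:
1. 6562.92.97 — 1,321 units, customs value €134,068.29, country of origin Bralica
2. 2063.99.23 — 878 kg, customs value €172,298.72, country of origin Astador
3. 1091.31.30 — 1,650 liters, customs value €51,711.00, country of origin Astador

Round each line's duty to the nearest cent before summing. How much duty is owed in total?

€61,517.89

Line 1 (6562.92.97, Bralica, 1,321 units, €134,068.29):
Base rate for 6562.92.97 is 5% + €1.42/unit.
Additional duty on 6562.92.97 from Bralica: +8%. Applied ad valorem rate: 5% + 8% = 13%.
Duty = €134,068.29 × 13% + 1,321 × €1.42 = €19,304.70.
Line 2 (2063.99.23, Astador, 878 kg, €172,298.72):
Base rate for 2063.99.23 is 25.5%.
Origin Astador qualifies under the Velos–Astador agreement and 2063.99.23 is covered: preferential rate 24.5% applies instead.
The additional-duty order on 2063.99.23 targets Bralica, not Astador; it does not apply.
Duty = €172,298.72 × 24.5% = €42,213.19.
Line 3 (1091.31.30, Astador, 1,650 liters, €51,711.00):
Base rate for 1091.31.30 is 17.5%.
Origin Astador qualifies under the Velos–Astador agreement and 1091.31.30 is covered: preferential rate Free applies instead.
Duty = €51,711.00 × 0% = €0.00.
Total = €19,304.70 + €42,213.19 + €0.00 = €61,517.89.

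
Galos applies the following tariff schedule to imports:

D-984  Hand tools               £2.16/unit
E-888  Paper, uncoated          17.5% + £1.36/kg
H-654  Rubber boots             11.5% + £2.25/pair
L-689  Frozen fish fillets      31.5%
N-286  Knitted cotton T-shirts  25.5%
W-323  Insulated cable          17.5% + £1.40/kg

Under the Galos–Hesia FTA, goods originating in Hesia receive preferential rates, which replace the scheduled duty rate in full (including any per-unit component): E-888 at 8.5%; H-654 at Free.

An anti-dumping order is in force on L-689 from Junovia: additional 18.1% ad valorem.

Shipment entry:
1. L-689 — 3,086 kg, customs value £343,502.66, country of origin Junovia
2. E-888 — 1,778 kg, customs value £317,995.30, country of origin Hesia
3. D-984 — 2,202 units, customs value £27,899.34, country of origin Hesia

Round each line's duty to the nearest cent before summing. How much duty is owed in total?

£202,163.24

Line 1 (L-689, Junovia, 3,086 kg, £343,502.66):
Base rate for L-689 is 31.5%.
Additional duty on L-689 from Junovia: +18.1%. Applied ad valorem rate: 31.5% + 18.1% = 49.6%.
Duty = £343,502.66 × 49.6% = £170,377.32.
Line 2 (E-888, Hesia, 1,778 kg, £317,995.30):
Base rate for E-888 is 17.5% + £1.36/kg.
Origin Hesia qualifies under the Galos–Hesia agreement and E-888 is covered: preferential rate 8.5% applies instead.
Duty = £317,995.30 × 8.5% = £27,029.60.
Line 3 (D-984, Hesia, 2,202 units, £27,899.34):
Base rate for D-984 is £2.16/unit.
Origin Hesia is the FTA partner but D-984 is not on the preference list; base rate stands.
Duty = 2,202 × £2.16 = £4,756.32.
Total = £170,377.32 + £27,029.60 + £4,756.32 = £202,163.24.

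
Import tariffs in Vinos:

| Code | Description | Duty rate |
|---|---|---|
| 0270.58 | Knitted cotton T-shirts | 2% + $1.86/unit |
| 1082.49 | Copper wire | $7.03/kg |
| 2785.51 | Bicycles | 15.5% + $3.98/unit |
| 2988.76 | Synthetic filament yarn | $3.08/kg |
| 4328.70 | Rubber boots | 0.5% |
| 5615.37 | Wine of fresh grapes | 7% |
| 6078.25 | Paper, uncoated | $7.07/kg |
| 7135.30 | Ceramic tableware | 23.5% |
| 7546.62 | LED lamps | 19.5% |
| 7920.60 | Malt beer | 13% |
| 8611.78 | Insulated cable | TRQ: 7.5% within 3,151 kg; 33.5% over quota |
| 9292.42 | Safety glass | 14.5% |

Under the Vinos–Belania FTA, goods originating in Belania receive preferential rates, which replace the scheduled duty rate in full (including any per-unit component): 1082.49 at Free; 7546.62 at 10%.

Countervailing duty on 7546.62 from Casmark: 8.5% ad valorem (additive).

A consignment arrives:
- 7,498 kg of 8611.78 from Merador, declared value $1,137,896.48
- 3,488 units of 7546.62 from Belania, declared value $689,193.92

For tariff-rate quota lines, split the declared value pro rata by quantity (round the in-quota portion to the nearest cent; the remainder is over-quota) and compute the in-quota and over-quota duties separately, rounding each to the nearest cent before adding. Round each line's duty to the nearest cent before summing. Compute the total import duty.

Line 1 (8611.78, Merador, 7,498 kg, $1,137,896.48):
Code 8611.78 is under a tariff-rate quota (threshold 3,151 kg). In-quota: 3,151 kg at 7.5%; over-quota: 4,347 kg at 33.5%.
Pro-rata value split: in-quota = $1,137,896.48 × 3,151/7,498 = $478,195.76; over-quota = $1,137,896.48 − $478,195.76 = $659,700.72.
In-quota duty = $478,195.76 × 7.5% = $35,864.68. Over-quota duty = $659,700.72 × 33.5% = $220,999.74.
Line duty = $35,864.68 + $220,999.74 = $256,864.42.
Line 2 (7546.62, Belania, 3,488 units, $689,193.92):
Base rate for 7546.62 is 19.5%.
Origin Belania qualifies under the Vinos–Belania agreement and 7546.62 is covered: preferential rate 10% applies instead.
The additional-duty order on 7546.62 targets Casmark, not Belania; it does not apply.
Duty = $689,193.92 × 10% = $68,919.39.
Total = $256,864.42 + $68,919.39 = $325,783.81.

$325,783.81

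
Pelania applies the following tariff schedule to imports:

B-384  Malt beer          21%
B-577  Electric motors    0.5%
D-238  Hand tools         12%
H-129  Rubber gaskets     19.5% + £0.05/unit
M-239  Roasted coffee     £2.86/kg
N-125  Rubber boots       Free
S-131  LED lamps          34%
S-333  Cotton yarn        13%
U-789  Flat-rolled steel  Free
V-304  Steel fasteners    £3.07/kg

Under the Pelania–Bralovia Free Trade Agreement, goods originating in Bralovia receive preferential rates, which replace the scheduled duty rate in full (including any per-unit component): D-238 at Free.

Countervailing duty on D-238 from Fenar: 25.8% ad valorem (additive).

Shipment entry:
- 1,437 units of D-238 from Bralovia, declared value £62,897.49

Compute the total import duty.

Line 1 (D-238, Bralovia, 1,437 units, £62,897.49):
Base rate for D-238 is 12%.
Origin Bralovia qualifies under the Pelania–Bralovia agreement and D-238 is covered: preferential rate Free applies instead.
The additional-duty order on D-238 targets Fenar, not Bralovia; it does not apply.
Duty = £62,897.49 × 0% = £0.00.

£0.00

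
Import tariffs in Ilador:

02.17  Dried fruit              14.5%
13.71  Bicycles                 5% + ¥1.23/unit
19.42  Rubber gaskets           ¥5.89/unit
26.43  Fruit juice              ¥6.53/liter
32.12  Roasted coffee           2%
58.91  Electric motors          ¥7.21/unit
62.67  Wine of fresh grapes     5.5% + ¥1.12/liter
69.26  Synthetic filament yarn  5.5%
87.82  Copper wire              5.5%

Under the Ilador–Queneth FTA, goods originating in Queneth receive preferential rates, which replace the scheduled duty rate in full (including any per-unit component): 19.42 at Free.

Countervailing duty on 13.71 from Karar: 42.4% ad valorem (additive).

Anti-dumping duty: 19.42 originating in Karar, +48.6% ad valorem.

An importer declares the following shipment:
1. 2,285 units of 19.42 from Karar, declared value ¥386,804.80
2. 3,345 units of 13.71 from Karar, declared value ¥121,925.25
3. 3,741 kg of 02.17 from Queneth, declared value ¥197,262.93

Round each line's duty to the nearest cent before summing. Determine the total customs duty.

¥291,955.82

Line 1 (19.42, Karar, 2,285 units, ¥386,804.80):
Base rate for 19.42 is ¥5.89/unit.
19.42 has an FTA preferential rate, but origin Karar is not Queneth; base rate stands.
Additional duty on 19.42 from Karar: +48.6% ad valorem. Applied ad valorem rate = 48.6%.
Duty = ¥386,804.80 × 48.6% + 2,285 × ¥5.89 = ¥201,445.78.
Line 2 (13.71, Karar, 3,345 units, ¥121,925.25):
Base rate for 13.71 is 5% + ¥1.23/unit.
Additional duty on 13.71 from Karar: +42.4%. Applied ad valorem rate: 5% + 42.4% = 47.4%.
Duty = ¥121,925.25 × 47.4% + 3,345 × ¥1.23 = ¥61,906.92.
Line 3 (02.17, Queneth, 3,741 kg, ¥197,262.93):
Base rate for 02.17 is 14.5%.
Origin Queneth is the FTA partner but 02.17 is not on the preference list; base rate stands.
Duty = ¥197,262.93 × 14.5% = ¥28,603.12.
Total = ¥201,445.78 + ¥61,906.92 + ¥28,603.12 = ¥291,955.82.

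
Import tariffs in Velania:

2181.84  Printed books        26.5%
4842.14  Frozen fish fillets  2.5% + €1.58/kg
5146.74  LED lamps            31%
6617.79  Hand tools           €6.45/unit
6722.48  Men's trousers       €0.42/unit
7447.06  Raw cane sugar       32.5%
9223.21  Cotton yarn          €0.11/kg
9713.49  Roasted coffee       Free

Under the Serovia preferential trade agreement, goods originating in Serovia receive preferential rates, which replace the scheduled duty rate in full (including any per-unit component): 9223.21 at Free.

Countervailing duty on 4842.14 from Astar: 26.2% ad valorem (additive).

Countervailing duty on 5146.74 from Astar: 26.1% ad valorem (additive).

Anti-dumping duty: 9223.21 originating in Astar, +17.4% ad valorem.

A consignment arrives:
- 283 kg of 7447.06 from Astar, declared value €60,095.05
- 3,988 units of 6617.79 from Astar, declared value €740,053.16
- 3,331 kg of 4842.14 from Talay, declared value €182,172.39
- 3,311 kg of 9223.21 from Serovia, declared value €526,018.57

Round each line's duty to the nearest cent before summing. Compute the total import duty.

Line 1 (7447.06, Astar, 283 kg, €60,095.05):
Base rate for 7447.06 is 32.5%.
Duty = €60,095.05 × 32.5% = €19,530.89.
Line 2 (6617.79, Astar, 3,988 units, €740,053.16):
Base rate for 6617.79 is €6.45/unit.
Duty = 3,988 × €6.45 = €25,722.60.
Line 3 (4842.14, Talay, 3,331 kg, €182,172.39):
Base rate for 4842.14 is 2.5% + €1.58/kg.
The additional-duty order on 4842.14 targets Astar, not Talay; it does not apply.
Duty = €182,172.39 × 2.5% + 3,331 × €1.58 = €9,817.29.
Line 4 (9223.21, Serovia, 3,311 kg, €526,018.57):
Base rate for 9223.21 is €0.11/kg.
Origin Serovia qualifies under the Velania–Serovia agreement and 9223.21 is covered: preferential rate Free applies instead.
The additional-duty order on 9223.21 targets Astar, not Serovia; it does not apply.
Duty = €526,018.57 × 0% = €0.00.
Total = €19,530.89 + €25,722.60 + €9,817.29 + €0.00 = €55,070.78.

€55,070.78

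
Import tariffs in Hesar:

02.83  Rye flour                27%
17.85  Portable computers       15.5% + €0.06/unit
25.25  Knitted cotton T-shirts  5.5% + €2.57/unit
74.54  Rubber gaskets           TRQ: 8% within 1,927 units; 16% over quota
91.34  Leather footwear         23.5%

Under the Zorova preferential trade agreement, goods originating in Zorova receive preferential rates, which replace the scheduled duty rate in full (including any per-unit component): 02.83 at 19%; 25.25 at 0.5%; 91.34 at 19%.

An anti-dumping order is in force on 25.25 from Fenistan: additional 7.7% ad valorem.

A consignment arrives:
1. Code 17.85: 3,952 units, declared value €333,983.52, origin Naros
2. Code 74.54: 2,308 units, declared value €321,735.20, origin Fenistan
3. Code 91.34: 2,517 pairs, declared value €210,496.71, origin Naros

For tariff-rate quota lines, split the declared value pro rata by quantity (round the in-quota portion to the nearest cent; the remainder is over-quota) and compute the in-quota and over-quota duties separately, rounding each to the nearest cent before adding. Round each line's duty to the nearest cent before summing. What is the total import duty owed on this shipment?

€131,459.02

Line 1 (17.85, Naros, 3,952 units, €333,983.52):
Base rate for 17.85 is 15.5% + €0.06/unit.
Duty = €333,983.52 × 15.5% + 3,952 × €0.06 = €52,004.57.
Line 2 (74.54, Fenistan, 2,308 units, €321,735.20):
Code 74.54 is under a tariff-rate quota (threshold 1,927 units). In-quota: 1,927 units at 8%; over-quota: 381 units at 16%.
Pro-rata value split: in-quota = €321,735.20 × 1,927/2,308 = €268,623.80; over-quota = €321,735.20 − €268,623.80 = €53,111.40.
In-quota duty = €268,623.80 × 8% = €21,489.90. Over-quota duty = €53,111.40 × 16% = €8,497.82.
Line duty = €21,489.90 + €8,497.82 = €29,987.72.
Line 3 (91.34, Naros, 2,517 pairs, €210,496.71):
Base rate for 91.34 is 23.5%.
91.34 has an FTA preferential rate, but origin Naros is not Zorova; base rate stands.
Duty = €210,496.71 × 23.5% = €49,466.73.
Total = €52,004.57 + €29,987.72 + €49,466.73 = €131,459.02.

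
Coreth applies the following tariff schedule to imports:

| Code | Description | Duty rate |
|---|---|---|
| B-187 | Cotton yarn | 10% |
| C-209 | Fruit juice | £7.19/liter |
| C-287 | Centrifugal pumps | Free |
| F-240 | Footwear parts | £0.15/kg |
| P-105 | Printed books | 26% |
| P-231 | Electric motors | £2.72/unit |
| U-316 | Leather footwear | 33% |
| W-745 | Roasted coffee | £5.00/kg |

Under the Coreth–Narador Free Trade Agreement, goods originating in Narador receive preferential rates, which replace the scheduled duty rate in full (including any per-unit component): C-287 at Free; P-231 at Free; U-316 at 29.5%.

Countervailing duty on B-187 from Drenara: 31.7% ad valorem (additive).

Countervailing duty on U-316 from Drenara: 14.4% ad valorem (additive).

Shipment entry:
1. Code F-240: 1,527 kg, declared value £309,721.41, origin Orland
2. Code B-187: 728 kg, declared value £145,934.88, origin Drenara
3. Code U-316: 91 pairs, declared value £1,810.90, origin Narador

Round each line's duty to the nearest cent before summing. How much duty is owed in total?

£61,618.11

Line 1 (F-240, Orland, 1,527 kg, £309,721.41):
Base rate for F-240 is £0.15/kg.
Duty = 1,527 × £0.15 = £229.05.
Line 2 (B-187, Drenara, 728 kg, £145,934.88):
Base rate for B-187 is 10%.
Additional duty on B-187 from Drenara: +31.7%. Applied ad valorem rate: 10% + 31.7% = 41.7%.
Duty = £145,934.88 × 41.7% = £60,854.84.
Line 3 (U-316, Narador, 91 pairs, £1,810.90):
Base rate for U-316 is 33%.
Origin Narador qualifies under the Coreth–Narador agreement and U-316 is covered: preferential rate 29.5% applies instead.
The additional-duty order on U-316 targets Drenara, not Narador; it does not apply.
Duty = £1,810.90 × 29.5% = £534.22.
Total = £229.05 + £60,854.84 + £534.22 = £61,618.11.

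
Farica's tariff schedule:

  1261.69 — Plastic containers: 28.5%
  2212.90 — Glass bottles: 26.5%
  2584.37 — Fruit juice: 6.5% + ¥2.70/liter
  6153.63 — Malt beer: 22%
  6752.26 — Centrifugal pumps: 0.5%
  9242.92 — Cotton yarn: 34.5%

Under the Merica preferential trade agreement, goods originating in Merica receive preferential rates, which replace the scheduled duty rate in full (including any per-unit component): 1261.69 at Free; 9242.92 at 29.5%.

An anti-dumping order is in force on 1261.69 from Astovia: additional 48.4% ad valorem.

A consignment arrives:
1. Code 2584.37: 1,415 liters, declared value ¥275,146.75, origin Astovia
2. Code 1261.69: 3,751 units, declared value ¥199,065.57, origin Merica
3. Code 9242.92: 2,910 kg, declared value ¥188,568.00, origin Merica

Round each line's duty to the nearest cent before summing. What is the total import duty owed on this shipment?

Line 1 (2584.37, Astovia, 1,415 liters, ¥275,146.75):
Base rate for 2584.37 is 6.5% + ¥2.70/liter.
Duty = ¥275,146.75 × 6.5% + 1,415 × ¥2.70 = ¥21,705.04.
Line 2 (1261.69, Merica, 3,751 units, ¥199,065.57):
Base rate for 1261.69 is 28.5%.
Origin Merica qualifies under the Farica–Merica agreement and 1261.69 is covered: preferential rate Free applies instead.
The additional-duty order on 1261.69 targets Astovia, not Merica; it does not apply.
Duty = ¥199,065.57 × 0% = ¥0.00.
Line 3 (9242.92, Merica, 2,910 kg, ¥188,568.00):
Base rate for 9242.92 is 34.5%.
Origin Merica qualifies under the Farica–Merica agreement and 9242.92 is covered: preferential rate 29.5% applies instead.
Duty = ¥188,568.00 × 29.5% = ¥55,627.56.
Total = ¥21,705.04 + ¥0.00 + ¥55,627.56 = ¥77,332.60.

¥77,332.60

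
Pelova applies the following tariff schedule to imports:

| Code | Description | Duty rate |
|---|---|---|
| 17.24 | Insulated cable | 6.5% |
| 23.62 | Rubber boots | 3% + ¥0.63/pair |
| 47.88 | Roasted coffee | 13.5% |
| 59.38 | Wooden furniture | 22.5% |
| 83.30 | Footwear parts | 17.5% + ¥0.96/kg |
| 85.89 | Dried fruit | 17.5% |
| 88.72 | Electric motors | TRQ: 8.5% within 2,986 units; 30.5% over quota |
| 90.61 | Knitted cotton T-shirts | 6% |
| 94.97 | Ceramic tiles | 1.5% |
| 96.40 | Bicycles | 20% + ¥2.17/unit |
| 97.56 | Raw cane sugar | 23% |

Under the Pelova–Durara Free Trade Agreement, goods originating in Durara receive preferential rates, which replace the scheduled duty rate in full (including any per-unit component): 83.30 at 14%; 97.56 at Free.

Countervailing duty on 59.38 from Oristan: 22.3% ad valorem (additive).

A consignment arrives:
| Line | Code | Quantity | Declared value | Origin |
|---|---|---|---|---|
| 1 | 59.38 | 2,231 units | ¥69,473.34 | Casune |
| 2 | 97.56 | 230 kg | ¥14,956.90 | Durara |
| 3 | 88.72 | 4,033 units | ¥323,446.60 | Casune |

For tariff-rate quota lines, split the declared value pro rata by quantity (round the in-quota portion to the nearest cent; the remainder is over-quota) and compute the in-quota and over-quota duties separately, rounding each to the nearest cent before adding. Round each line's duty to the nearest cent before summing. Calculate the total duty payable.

Line 1 (59.38, Casune, 2,231 units, ¥69,473.34):
Base rate for 59.38 is 22.5%.
The additional-duty order on 59.38 targets Oristan, not Casune; it does not apply.
Duty = ¥69,473.34 × 22.5% = ¥15,631.50.
Line 2 (97.56, Durara, 230 kg, ¥14,956.90):
Base rate for 97.56 is 23%.
Origin Durara qualifies under the Pelova–Durara agreement and 97.56 is covered: preferential rate Free applies instead.
Duty = ¥14,956.90 × 0% = ¥0.00.
Line 3 (88.72, Casune, 4,033 units, ¥323,446.60):
Code 88.72 is under a tariff-rate quota (threshold 2,986 units). In-quota: 2,986 units at 8.5%; over-quota: 1,047 units at 30.5%.
Pro-rata value split: in-quota = ¥323,446.60 × 2,986/4,033 = ¥239,477.20; over-quota = ¥323,446.60 − ¥239,477.20 = ¥83,969.40.
In-quota duty = ¥239,477.20 × 8.5% = ¥20,355.56. Over-quota duty = ¥83,969.40 × 30.5% = ¥25,610.67.
Line duty = ¥20,355.56 + ¥25,610.67 = ¥45,966.23.
Total = ¥15,631.50 + ¥0.00 + ¥45,966.23 = ¥61,597.73.

¥61,597.73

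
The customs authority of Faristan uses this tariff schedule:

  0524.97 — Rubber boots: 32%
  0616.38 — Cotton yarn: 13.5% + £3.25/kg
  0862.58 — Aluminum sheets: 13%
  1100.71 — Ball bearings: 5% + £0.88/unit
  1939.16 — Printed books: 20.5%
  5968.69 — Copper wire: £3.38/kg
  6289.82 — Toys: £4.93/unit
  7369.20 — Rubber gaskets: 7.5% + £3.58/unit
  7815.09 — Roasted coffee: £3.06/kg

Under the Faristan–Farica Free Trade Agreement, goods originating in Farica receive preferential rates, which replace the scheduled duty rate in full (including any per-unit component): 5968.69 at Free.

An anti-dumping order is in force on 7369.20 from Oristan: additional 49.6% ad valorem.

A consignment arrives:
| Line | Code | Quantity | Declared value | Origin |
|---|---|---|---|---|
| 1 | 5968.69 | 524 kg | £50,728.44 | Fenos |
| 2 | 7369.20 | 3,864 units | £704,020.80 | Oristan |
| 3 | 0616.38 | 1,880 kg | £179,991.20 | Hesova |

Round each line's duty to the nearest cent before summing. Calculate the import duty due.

Line 1 (5968.69, Fenos, 524 kg, £50,728.44):
Base rate for 5968.69 is £3.38/kg.
5968.69 has an FTA preferential rate, but origin Fenos is not Farica; base rate stands.
Duty = 524 × £3.38 = £1,771.12.
Line 2 (7369.20, Oristan, 3,864 units, £704,020.80):
Base rate for 7369.20 is 7.5% + £3.58/unit.
Additional duty on 7369.20 from Oristan: +49.6%. Applied ad valorem rate: 7.5% + 49.6% = 57.1%.
Duty = £704,020.80 × 57.1% + 3,864 × £3.58 = £415,829.00.
Line 3 (0616.38, Hesova, 1,880 kg, £179,991.20):
Base rate for 0616.38 is 13.5% + £3.25/kg.
Duty = £179,991.20 × 13.5% + 1,880 × £3.25 = £30,408.81.
Total = £1,771.12 + £415,829.00 + £30,408.81 = £448,008.93.

£448,008.93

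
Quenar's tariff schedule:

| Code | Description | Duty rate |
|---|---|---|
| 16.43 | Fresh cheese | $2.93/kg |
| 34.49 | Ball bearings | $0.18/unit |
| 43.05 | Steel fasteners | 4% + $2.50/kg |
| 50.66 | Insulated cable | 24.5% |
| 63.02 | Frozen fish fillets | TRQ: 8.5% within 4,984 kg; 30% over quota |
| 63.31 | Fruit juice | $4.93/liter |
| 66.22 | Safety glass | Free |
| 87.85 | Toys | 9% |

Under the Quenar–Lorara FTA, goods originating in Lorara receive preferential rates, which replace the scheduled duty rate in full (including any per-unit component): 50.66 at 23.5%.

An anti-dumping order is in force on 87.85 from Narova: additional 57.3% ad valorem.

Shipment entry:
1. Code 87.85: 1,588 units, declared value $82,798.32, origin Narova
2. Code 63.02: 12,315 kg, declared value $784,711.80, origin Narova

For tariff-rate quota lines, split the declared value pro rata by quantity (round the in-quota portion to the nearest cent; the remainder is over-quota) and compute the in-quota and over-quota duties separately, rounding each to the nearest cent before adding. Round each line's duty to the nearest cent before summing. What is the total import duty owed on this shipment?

Line 1 (87.85, Narova, 1,588 units, $82,798.32):
Base rate for 87.85 is 9%.
Additional duty on 87.85 from Narova: +57.3%. Applied ad valorem rate: 9% + 57.3% = 66.3%.
Duty = $82,798.32 × 66.3% = $54,895.29.
Line 2 (63.02, Narova, 12,315 kg, $784,711.80):
Code 63.02 is under a tariff-rate quota (threshold 4,984 kg). In-quota: 4,984 kg at 8.5%; over-quota: 7,331 kg at 30%.
Pro-rata value split: in-quota = $784,711.80 × 4,984/12,315 = $317,580.48; over-quota = $784,711.80 − $317,580.48 = $467,131.32.
In-quota duty = $317,580.48 × 8.5% = $26,994.34. Over-quota duty = $467,131.32 × 30% = $140,139.40.
Line duty = $26,994.34 + $140,139.40 = $167,133.74.
Total = $54,895.29 + $167,133.74 = $222,029.03.

$222,029.03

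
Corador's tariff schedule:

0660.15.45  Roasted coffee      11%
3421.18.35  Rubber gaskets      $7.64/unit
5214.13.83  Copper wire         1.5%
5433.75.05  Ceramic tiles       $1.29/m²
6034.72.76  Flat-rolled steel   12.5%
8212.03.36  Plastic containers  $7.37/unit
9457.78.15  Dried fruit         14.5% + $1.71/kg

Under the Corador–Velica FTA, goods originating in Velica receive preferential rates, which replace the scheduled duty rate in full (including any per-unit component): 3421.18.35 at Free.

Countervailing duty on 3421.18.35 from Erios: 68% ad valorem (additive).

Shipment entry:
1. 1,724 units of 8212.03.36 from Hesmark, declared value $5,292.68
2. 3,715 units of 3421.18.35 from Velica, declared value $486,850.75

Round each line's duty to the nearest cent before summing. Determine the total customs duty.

$12,705.88

Line 1 (8212.03.36, Hesmark, 1,724 units, $5,292.68):
Base rate for 8212.03.36 is $7.37/unit.
Duty = 1,724 × $7.37 = $12,705.88.
Line 2 (3421.18.35, Velica, 3,715 units, $486,850.75):
Base rate for 3421.18.35 is $7.64/unit.
Origin Velica qualifies under the Corador–Velica agreement and 3421.18.35 is covered: preferential rate Free applies instead.
The additional-duty order on 3421.18.35 targets Erios, not Velica; it does not apply.
Duty = $486,850.75 × 0% = $0.00.
Total = $12,705.88 + $0.00 = $12,705.88.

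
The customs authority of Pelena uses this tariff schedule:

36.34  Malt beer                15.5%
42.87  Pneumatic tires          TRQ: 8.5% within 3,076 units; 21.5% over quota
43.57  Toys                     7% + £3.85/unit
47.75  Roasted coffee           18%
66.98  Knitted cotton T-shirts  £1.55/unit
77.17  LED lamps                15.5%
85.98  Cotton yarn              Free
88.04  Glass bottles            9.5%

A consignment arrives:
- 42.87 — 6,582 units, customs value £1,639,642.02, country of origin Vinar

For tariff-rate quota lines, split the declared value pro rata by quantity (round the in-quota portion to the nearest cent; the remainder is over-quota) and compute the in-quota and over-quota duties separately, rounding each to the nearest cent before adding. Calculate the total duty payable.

£252,908.93

Line 1 (42.87, Vinar, 6,582 units, £1,639,642.02):
Code 42.87 is under a tariff-rate quota (threshold 3,076 units). In-quota: 3,076 units at 8.5%; over-quota: 3,506 units at 21.5%.
Pro-rata value split: in-quota = £1,639,642.02 × 3,076/6,582 = £766,262.36; over-quota = £1,639,642.02 − £766,262.36 = £873,379.66.
In-quota duty = £766,262.36 × 8.5% = £65,132.30. Over-quota duty = £873,379.66 × 21.5% = £187,776.63.
Line duty = £65,132.30 + £187,776.63 = £252,908.93.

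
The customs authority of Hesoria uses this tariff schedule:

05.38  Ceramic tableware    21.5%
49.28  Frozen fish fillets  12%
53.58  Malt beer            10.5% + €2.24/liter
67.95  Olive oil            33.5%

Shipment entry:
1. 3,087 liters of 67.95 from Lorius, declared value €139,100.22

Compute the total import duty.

€46,598.57

Line 1 (67.95, Lorius, 3,087 liters, €139,100.22):
Base rate for 67.95 is 33.5%.
Duty = €139,100.22 × 33.5% = €46,598.57.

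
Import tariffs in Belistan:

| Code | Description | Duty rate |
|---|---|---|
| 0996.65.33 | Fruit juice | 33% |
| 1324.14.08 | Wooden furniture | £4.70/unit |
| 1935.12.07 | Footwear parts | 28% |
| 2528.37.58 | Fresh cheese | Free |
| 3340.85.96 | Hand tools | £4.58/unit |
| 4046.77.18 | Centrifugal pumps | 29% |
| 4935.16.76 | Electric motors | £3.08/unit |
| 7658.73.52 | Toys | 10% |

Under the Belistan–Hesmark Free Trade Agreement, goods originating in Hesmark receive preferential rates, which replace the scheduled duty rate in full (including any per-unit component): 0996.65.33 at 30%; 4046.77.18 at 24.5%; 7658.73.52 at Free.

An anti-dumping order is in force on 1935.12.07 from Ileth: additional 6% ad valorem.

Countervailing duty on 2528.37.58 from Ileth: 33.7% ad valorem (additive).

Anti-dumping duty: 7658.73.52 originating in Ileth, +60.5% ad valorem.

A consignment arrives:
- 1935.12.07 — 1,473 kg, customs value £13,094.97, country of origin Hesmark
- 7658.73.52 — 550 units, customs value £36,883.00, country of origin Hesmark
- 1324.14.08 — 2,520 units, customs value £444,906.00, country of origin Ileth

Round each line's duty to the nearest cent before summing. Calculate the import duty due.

£15,510.59

Line 1 (1935.12.07, Hesmark, 1,473 kg, £13,094.97):
Base rate for 1935.12.07 is 28%.
Origin Hesmark is the FTA partner but 1935.12.07 is not on the preference list; base rate stands.
The additional-duty order on 1935.12.07 targets Ileth, not Hesmark; it does not apply.
Duty = £13,094.97 × 28% = £3,666.59.
Line 2 (7658.73.52, Hesmark, 550 units, £36,883.00):
Base rate for 7658.73.52 is 10%.
Origin Hesmark qualifies under the Belistan–Hesmark agreement and 7658.73.52 is covered: preferential rate Free applies instead.
The additional-duty order on 7658.73.52 targets Ileth, not Hesmark; it does not apply.
Duty = £36,883.00 × 0% = £0.00.
Line 3 (1324.14.08, Ileth, 2,520 units, £444,906.00):
Base rate for 1324.14.08 is £4.70/unit.
Duty = 2,520 × £4.70 = £11,844.00.
Total = £3,666.59 + £0.00 + £11,844.00 = £15,510.59.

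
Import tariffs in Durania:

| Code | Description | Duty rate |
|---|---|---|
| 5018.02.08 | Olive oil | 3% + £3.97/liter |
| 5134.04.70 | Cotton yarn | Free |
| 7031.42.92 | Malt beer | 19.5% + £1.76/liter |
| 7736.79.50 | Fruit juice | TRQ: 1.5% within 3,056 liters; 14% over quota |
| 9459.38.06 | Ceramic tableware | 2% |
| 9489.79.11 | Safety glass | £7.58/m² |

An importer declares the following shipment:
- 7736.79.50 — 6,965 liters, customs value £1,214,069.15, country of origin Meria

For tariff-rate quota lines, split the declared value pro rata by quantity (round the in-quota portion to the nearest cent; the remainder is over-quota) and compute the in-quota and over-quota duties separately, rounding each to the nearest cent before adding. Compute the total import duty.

£103,383.26

Line 1 (7736.79.50, Meria, 6,965 liters, £1,214,069.15):
Code 7736.79.50 is under a tariff-rate quota (threshold 3,056 liters). In-quota: 3,056 liters at 1.5%; over-quota: 3,909 liters at 14%.
Pro-rata value split: in-quota = £1,214,069.15 × 3,056/6,965 = £532,691.36; over-quota = £1,214,069.15 − £532,691.36 = £681,377.79.
In-quota duty = £532,691.36 × 1.5% = £7,990.37. Over-quota duty = £681,377.79 × 14% = £95,392.89.
Line duty = £7,990.37 + £95,392.89 = £103,383.26.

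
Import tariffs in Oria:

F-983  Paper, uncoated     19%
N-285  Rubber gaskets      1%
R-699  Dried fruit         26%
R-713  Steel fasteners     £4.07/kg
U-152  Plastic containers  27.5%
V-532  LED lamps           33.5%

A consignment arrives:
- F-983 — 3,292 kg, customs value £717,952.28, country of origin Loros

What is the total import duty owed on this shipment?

£136,410.93

Line 1 (F-983, Loros, 3,292 kg, £717,952.28):
Base rate for F-983 is 19%.
Duty = £717,952.28 × 19% = £136,410.93.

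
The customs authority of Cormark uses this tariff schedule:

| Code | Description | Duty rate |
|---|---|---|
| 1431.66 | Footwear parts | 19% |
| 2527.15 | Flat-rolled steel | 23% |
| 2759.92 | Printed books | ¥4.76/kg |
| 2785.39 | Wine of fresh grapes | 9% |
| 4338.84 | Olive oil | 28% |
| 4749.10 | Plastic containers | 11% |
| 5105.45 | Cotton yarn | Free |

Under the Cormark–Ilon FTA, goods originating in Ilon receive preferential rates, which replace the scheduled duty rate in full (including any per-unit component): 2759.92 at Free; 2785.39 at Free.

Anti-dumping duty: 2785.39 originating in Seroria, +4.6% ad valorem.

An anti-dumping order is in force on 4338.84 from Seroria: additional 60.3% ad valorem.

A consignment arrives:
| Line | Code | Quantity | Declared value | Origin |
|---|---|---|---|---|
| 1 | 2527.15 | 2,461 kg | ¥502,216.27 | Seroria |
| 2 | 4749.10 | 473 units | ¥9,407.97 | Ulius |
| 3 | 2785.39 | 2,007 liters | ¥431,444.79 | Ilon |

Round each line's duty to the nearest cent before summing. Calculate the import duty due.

Line 1 (2527.15, Seroria, 2,461 kg, ¥502,216.27):
Base rate for 2527.15 is 23%.
Duty = ¥502,216.27 × 23% = ¥115,509.74.
Line 2 (4749.10, Ulius, 473 units, ¥9,407.97):
Base rate for 4749.10 is 11%.
Duty = ¥9,407.97 × 11% = ¥1,034.88.
Line 3 (2785.39, Ilon, 2,007 liters, ¥431,444.79):
Base rate for 2785.39 is 9%.
Origin Ilon qualifies under the Cormark–Ilon agreement and 2785.39 is covered: preferential rate Free applies instead.
The additional-duty order on 2785.39 targets Seroria, not Ilon; it does not apply.
Duty = ¥431,444.79 × 0% = ¥0.00.
Total = ¥115,509.74 + ¥1,034.88 + ¥0.00 = ¥116,544.62.

¥116,544.62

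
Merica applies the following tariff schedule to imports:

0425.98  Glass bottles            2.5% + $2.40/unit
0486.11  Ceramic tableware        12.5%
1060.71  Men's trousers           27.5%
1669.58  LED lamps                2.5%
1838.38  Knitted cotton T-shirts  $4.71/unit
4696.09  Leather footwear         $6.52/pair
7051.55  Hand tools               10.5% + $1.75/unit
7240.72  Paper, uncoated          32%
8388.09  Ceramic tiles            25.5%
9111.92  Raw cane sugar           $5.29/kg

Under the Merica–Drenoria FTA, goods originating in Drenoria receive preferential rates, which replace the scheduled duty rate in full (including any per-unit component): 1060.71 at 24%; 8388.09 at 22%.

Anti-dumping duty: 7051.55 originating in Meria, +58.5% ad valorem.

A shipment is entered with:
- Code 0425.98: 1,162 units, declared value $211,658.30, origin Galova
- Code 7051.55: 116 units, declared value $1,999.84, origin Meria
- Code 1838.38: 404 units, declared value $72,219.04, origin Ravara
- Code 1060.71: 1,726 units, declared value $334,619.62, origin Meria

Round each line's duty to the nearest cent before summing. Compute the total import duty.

$103,586.39

Line 1 (0425.98, Galova, 1,162 units, $211,658.30):
Base rate for 0425.98 is 2.5% + $2.40/unit.
Duty = $211,658.30 × 2.5% + 1,162 × $2.40 = $8,080.26.
Line 2 (7051.55, Meria, 116 units, $1,999.84):
Base rate for 7051.55 is 10.5% + $1.75/unit.
Additional duty on 7051.55 from Meria: +58.5%. Applied ad valorem rate: 10.5% + 58.5% = 69%.
Duty = $1,999.84 × 69% + 116 × $1.75 = $1,582.89.
Line 3 (1838.38, Ravara, 404 units, $72,219.04):
Base rate for 1838.38 is $4.71/unit.
Duty = 404 × $4.71 = $1,902.84.
Line 4 (1060.71, Meria, 1,726 units, $334,619.62):
Base rate for 1060.71 is 27.5%.
1060.71 has an FTA preferential rate, but origin Meria is not Drenoria; base rate stands.
Duty = $334,619.62 × 27.5% = $92,020.40.
Total = $8,080.26 + $1,582.89 + $1,902.84 + $92,020.40 = $103,586.39.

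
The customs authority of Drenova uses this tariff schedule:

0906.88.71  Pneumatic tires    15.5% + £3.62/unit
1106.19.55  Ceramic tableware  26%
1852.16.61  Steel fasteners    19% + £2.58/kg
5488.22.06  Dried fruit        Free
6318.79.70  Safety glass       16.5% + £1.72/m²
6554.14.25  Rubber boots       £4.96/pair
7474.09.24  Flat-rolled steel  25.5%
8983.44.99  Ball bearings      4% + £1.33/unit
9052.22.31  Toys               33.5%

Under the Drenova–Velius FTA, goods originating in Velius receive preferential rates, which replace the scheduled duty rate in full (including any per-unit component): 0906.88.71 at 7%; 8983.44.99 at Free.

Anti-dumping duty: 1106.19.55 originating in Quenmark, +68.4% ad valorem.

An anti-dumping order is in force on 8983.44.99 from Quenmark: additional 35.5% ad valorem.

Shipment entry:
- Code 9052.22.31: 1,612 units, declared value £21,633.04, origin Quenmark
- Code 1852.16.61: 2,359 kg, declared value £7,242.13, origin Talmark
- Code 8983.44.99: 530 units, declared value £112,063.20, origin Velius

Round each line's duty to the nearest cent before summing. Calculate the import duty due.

£14,709.29

Line 1 (9052.22.31, Quenmark, 1,612 units, £21,633.04):
Base rate for 9052.22.31 is 33.5%.
Duty = £21,633.04 × 33.5% = £7,247.07.
Line 2 (1852.16.61, Talmark, 2,359 kg, £7,242.13):
Base rate for 1852.16.61 is 19% + £2.58/kg.
Duty = £7,242.13 × 19% + 2,359 × £2.58 = £7,462.22.
Line 3 (8983.44.99, Velius, 530 units, £112,063.20):
Base rate for 8983.44.99 is 4% + £1.33/unit.
Origin Velius qualifies under the Drenova–Velius agreement and 8983.44.99 is covered: preferential rate Free applies instead.
The additional-duty order on 8983.44.99 targets Quenmark, not Velius; it does not apply.
Duty = £112,063.20 × 0% = £0.00.
Total = £7,247.07 + £7,462.22 + £0.00 = £14,709.29.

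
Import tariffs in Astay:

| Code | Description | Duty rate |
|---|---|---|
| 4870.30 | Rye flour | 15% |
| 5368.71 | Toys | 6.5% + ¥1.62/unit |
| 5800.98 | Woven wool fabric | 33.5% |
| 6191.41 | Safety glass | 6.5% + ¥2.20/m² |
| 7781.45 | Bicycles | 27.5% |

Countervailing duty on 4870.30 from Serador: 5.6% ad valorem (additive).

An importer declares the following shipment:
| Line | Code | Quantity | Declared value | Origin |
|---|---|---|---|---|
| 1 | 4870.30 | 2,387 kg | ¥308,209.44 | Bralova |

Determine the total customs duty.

Line 1 (4870.30, Bralova, 2,387 kg, ¥308,209.44):
Base rate for 4870.30 is 15%.
The additional-duty order on 4870.30 targets Serador, not Bralova; it does not apply.
Duty = ¥308,209.44 × 15% = ¥46,231.42.

¥46,231.42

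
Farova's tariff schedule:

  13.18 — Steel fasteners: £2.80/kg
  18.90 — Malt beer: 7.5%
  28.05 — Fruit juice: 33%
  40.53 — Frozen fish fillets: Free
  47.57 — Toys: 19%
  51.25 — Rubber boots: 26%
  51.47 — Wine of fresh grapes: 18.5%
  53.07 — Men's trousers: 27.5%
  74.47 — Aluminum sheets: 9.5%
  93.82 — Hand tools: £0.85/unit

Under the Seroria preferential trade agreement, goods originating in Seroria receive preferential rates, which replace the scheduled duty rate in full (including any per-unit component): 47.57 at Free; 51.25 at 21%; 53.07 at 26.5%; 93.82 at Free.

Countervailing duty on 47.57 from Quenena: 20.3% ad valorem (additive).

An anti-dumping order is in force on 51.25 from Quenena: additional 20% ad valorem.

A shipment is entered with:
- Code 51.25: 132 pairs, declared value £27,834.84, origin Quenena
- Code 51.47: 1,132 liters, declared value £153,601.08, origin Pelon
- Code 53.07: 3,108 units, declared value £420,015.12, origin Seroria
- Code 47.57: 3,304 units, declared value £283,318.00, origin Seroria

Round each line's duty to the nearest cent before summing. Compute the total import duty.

Line 1 (51.25, Quenena, 132 pairs, £27,834.84):
Base rate for 51.25 is 26%.
51.25 has an FTA preferential rate, but origin Quenena is not Seroria; base rate stands.
Additional duty on 51.25 from Quenena: +20%. Applied ad valorem rate: 26% + 20% = 46%.
Duty = £27,834.84 × 46% = £12,804.03.
Line 2 (51.47, Pelon, 1,132 liters, £153,601.08):
Base rate for 51.47 is 18.5%.
Duty = £153,601.08 × 18.5% = £28,416.20.
Line 3 (53.07, Seroria, 3,108 units, £420,015.12):
Base rate for 53.07 is 27.5%.
Origin Seroria qualifies under the Farova–Seroria agreement and 53.07 is covered: preferential rate 26.5% applies instead.
Duty = £420,015.12 × 26.5% = £111,304.01.
Line 4 (47.57, Seroria, 3,304 units, £283,318.00):
Base rate for 47.57 is 19%.
Origin Seroria qualifies under the Farova–Seroria agreement and 47.57 is covered: preferential rate Free applies instead.
The additional-duty order on 47.57 targets Quenena, not Seroria; it does not apply.
Duty = £283,318.00 × 0% = £0.00.
Total = £12,804.03 + £28,416.20 + £111,304.01 + £0.00 = £152,524.24.

£152,524.24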